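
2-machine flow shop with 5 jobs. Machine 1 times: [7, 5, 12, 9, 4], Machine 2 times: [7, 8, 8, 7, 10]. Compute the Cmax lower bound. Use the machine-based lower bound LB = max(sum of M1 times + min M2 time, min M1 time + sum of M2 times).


LB1 = sum(M1 times) + min(M2 times) = 37 + 7 = 44
LB2 = min(M1 times) + sum(M2 times) = 4 + 40 = 44
Lower bound = max(LB1, LB2) = max(44, 44) = 44

44


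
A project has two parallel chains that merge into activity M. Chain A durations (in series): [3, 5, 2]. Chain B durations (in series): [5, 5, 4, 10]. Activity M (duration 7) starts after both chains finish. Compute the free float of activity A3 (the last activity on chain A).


ES(A3) = sum of predecessors on chain A = 8
EF(A3) = ES + duration = 8 + 2 = 10
Successor of A3 is M. ES(M) = max(sum(A), sum(B)) = max(10, 24) = 24
Free float = ES(successor) - EF(current) = 24 - 10 = 14

14


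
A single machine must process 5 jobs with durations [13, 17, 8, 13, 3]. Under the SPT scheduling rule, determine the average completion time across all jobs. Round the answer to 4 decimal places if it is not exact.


Sort jobs by processing time (SPT order): [3, 8, 13, 13, 17]
Compute completion times sequentially:
  Job 1: processing = 3, completes at 3
  Job 2: processing = 8, completes at 11
  Job 3: processing = 13, completes at 24
  Job 4: processing = 13, completes at 37
  Job 5: processing = 17, completes at 54
Sum of completion times = 129
Average completion time = 129/5 = 25.8

25.8


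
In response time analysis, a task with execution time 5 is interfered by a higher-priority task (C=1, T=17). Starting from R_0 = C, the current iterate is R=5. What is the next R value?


R_next = C + ceil(R_prev / T_hp) * C_hp
ceil(5 / 17) = ceil(0.2941) = 1
Interference = 1 * 1 = 1
R_next = 5 + 1 = 6

6


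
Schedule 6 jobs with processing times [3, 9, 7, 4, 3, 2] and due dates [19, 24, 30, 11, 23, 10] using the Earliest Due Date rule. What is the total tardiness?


Sort by due date (EDD order): [(2, 10), (4, 11), (3, 19), (3, 23), (9, 24), (7, 30)]
Compute completion times and tardiness:
  Job 1: p=2, d=10, C=2, tardiness=max(0,2-10)=0
  Job 2: p=4, d=11, C=6, tardiness=max(0,6-11)=0
  Job 3: p=3, d=19, C=9, tardiness=max(0,9-19)=0
  Job 4: p=3, d=23, C=12, tardiness=max(0,12-23)=0
  Job 5: p=9, d=24, C=21, tardiness=max(0,21-24)=0
  Job 6: p=7, d=30, C=28, tardiness=max(0,28-30)=0
Total tardiness = 0

0


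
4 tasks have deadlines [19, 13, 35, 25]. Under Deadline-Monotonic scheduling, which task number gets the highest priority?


Sort tasks by relative deadline (ascending):
  Task 2: deadline = 13
  Task 1: deadline = 19
  Task 4: deadline = 25
  Task 3: deadline = 35
Priority order (highest first): [2, 1, 4, 3]
Highest priority task = 2

2


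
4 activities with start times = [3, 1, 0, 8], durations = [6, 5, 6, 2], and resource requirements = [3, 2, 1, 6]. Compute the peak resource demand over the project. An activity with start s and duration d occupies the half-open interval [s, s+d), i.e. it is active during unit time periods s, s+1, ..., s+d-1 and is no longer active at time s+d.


Each activity i is active on [start_i, start_i + duration_i).
Compute total resource usage per time slot:
  t=0: active resources = [1], total = 1
  t=1: active resources = [2, 1], total = 3
  t=2: active resources = [2, 1], total = 3
  t=3: active resources = [3, 2, 1], total = 6
  t=4: active resources = [3, 2, 1], total = 6
  t=5: active resources = [3, 2, 1], total = 6
  t=6: active resources = [3], total = 3
  t=7: active resources = [3], total = 3
  t=8: active resources = [3, 6], total = 9
  t=9: active resources = [6], total = 6
Peak resource demand = 9

9


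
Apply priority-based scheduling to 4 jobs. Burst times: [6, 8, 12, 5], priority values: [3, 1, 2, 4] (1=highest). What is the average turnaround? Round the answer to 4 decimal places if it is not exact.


Sort by priority (ascending = highest first):
Order: [(1, 8), (2, 12), (3, 6), (4, 5)]
Completion times:
  Priority 1, burst=8, C=8
  Priority 2, burst=12, C=20
  Priority 3, burst=6, C=26
  Priority 4, burst=5, C=31
Average turnaround = 85/4 = 21.25

21.25


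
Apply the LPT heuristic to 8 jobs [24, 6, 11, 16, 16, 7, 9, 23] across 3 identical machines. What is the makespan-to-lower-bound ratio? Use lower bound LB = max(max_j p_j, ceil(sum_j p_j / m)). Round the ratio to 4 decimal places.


LPT order: [24, 23, 16, 16, 11, 9, 7, 6]
Machine loads after assignment: [39, 34, 39]
LPT makespan = 39
Lower bound = max(max_job, ceil(total/3)) = max(24, 38) = 38
Ratio = 39 / 38 = 1.0263

1.0263


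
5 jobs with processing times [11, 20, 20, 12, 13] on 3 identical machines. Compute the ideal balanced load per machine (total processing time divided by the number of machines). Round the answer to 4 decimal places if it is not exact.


Total processing time = 11 + 20 + 20 + 12 + 13 = 76
Number of machines = 3
Ideal balanced load = 76 / 3 = 25.3333

25.3333


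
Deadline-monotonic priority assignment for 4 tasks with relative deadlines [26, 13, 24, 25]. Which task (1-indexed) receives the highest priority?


Sort tasks by relative deadline (ascending):
  Task 2: deadline = 13
  Task 3: deadline = 24
  Task 4: deadline = 25
  Task 1: deadline = 26
Priority order (highest first): [2, 3, 4, 1]
Highest priority task = 2

2


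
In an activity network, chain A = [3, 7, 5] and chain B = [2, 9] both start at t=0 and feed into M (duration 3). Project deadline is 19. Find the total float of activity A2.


Forward pass: ES(A2) = sum of predecessors on chain A = 3
EF = ES + duration = 3 + 7 = 10
Backward pass: LF(M) = deadline = 19; LS(M) = 19 - 3 = 16
LF(A2) = LS(M) - sum(successors on chain A) = 16 - 5 = 11
LS = LF - duration = 11 - 7 = 4
Total float = LS - ES = 4 - 3 = 1

1


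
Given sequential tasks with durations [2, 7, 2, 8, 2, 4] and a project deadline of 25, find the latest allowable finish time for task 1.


LF(activity 1) = deadline - sum of successor durations
Successors: activities 2 through 6 with durations [7, 2, 8, 2, 4]
Sum of successor durations = 23
LF = 25 - 23 = 2

2


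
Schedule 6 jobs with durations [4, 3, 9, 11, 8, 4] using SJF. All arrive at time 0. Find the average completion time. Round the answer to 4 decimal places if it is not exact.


SJF order (ascending): [3, 4, 4, 8, 9, 11]
Completion times:
  Job 1: burst=3, C=3
  Job 2: burst=4, C=7
  Job 3: burst=4, C=11
  Job 4: burst=8, C=19
  Job 5: burst=9, C=28
  Job 6: burst=11, C=39
Average completion = 107/6 = 17.8333

17.8333


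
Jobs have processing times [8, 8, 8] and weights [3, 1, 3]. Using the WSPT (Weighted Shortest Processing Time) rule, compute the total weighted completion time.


Compute p/w ratios and sort ascending (WSPT): [(8, 3), (8, 3), (8, 1)]
Compute weighted completion times:
  Job (p=8,w=3): C=8, w*C=3*8=24
  Job (p=8,w=3): C=16, w*C=3*16=48
  Job (p=8,w=1): C=24, w*C=1*24=24
Total weighted completion time = 96

96


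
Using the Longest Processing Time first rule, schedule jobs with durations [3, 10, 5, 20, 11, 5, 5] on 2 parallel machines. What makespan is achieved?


Sort jobs in decreasing order (LPT): [20, 11, 10, 5, 5, 5, 3]
Assign each job to the least loaded machine:
  Machine 1: jobs [20, 5, 5], load = 30
  Machine 2: jobs [11, 10, 5, 3], load = 29
Makespan = max load = 30

30


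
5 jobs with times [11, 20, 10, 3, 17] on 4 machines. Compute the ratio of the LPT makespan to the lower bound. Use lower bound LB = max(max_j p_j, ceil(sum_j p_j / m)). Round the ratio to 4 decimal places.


LPT order: [20, 17, 11, 10, 3]
Machine loads after assignment: [20, 17, 11, 13]
LPT makespan = 20
Lower bound = max(max_job, ceil(total/4)) = max(20, 16) = 20
Ratio = 20 / 20 = 1.0

1.0


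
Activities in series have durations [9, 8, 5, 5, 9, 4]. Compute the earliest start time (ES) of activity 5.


Activity 5 starts after activities 1 through 4 complete.
Predecessor durations: [9, 8, 5, 5]
ES = 9 + 8 + 5 + 5 = 27

27


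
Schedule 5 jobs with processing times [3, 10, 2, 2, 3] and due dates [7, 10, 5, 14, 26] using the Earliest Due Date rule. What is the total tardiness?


Sort by due date (EDD order): [(2, 5), (3, 7), (10, 10), (2, 14), (3, 26)]
Compute completion times and tardiness:
  Job 1: p=2, d=5, C=2, tardiness=max(0,2-5)=0
  Job 2: p=3, d=7, C=5, tardiness=max(0,5-7)=0
  Job 3: p=10, d=10, C=15, tardiness=max(0,15-10)=5
  Job 4: p=2, d=14, C=17, tardiness=max(0,17-14)=3
  Job 5: p=3, d=26, C=20, tardiness=max(0,20-26)=0
Total tardiness = 8

8


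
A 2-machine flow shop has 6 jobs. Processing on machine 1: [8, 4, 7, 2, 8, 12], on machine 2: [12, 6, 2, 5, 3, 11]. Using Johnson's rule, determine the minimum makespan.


Apply Johnson's rule:
  Group 1 (a <= b): [(4, 2, 5), (2, 4, 6), (1, 8, 12)]
  Group 2 (a > b): [(6, 12, 11), (5, 8, 3), (3, 7, 2)]
Optimal job order: [4, 2, 1, 6, 5, 3]
Schedule:
  Job 4: M1 done at 2, M2 done at 7
  Job 2: M1 done at 6, M2 done at 13
  Job 1: M1 done at 14, M2 done at 26
  Job 6: M1 done at 26, M2 done at 37
  Job 5: M1 done at 34, M2 done at 40
  Job 3: M1 done at 41, M2 done at 43
Makespan = 43

43


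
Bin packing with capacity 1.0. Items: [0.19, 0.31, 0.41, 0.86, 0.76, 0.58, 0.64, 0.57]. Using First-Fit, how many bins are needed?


Place items sequentially using First-Fit:
  Item 0.19 -> new Bin 1
  Item 0.31 -> Bin 1 (now 0.5)
  Item 0.41 -> Bin 1 (now 0.91)
  Item 0.86 -> new Bin 2
  Item 0.76 -> new Bin 3
  Item 0.58 -> new Bin 4
  Item 0.64 -> new Bin 5
  Item 0.57 -> new Bin 6
Total bins used = 6

6


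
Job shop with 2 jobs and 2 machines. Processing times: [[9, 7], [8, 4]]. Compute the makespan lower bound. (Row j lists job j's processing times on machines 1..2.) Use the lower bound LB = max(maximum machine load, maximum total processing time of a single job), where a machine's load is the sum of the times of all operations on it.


Machine loads:
  Machine 1: 9 + 8 = 17
  Machine 2: 7 + 4 = 11
Max machine load = 17
Job totals:
  Job 1: 16
  Job 2: 12
Max job total = 16
Lower bound = max(17, 16) = 17

17


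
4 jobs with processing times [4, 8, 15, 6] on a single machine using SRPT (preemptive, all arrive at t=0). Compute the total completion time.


Since all jobs arrive at t=0, SRPT equals SPT ordering.
SPT order: [4, 6, 8, 15]
Completion times:
  Job 1: p=4, C=4
  Job 2: p=6, C=10
  Job 3: p=8, C=18
  Job 4: p=15, C=33
Total completion time = 4 + 10 + 18 + 33 = 65

65


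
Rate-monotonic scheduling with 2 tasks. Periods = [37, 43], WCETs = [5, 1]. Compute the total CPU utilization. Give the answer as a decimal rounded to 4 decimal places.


Compute individual utilizations (exact fractions):
  Task 1: C/T = 5/37 (approx. 0.1351)
  Task 2: C/T = 1/43 (approx. 0.0233)
Total utilization U = 5/37 + 1/43 = 252/1591
Rounded to 4 decimal places: U = 0.1584
RM (Liu & Layland) bound for 2 tasks = 0.828427; compare with U = 252/1591 (approx. 0.158391)
U <= bound, so schedulable by RM sufficient condition.

0.1584


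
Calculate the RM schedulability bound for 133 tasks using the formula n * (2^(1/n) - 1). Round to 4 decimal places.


Compute 2^(1/133) = 1.0052252371
Subtract 1: 1.0052252371 - 1 = 0.0052252371
Multiply by n: 133 * 0.0052252371 = 0.6949565343
Round to 4 dp: 0.6950

0.6950


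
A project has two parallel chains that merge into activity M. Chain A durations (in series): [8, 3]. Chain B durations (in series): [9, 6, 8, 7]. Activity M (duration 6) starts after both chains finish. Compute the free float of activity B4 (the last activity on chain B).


ES(B4) = sum of predecessors on chain B = 23
EF(B4) = ES + duration = 23 + 7 = 30
Successor of B4 is M. ES(M) = max(sum(A), sum(B)) = max(11, 30) = 30
Free float = ES(successor) - EF(current) = 30 - 30 = 0

0


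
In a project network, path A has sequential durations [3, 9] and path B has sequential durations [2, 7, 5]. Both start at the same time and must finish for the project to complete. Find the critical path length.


Path A total = 3 + 9 = 12
Path B total = 2 + 7 + 5 = 14
Critical path = longest path = max(12, 14) = 14

14


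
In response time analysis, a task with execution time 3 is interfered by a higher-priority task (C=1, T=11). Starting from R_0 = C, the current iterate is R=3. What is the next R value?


R_next = C + ceil(R_prev / T_hp) * C_hp
ceil(3 / 11) = ceil(0.2727) = 1
Interference = 1 * 1 = 1
R_next = 3 + 1 = 4

4


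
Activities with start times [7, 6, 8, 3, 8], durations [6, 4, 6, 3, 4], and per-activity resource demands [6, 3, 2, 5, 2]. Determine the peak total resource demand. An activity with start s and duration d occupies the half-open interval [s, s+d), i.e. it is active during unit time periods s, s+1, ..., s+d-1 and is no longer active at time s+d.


Each activity i is active on [start_i, start_i + duration_i).
Compute total resource usage per time slot:
  t=0: active resources = [], total = 0
  t=1: active resources = [], total = 0
  t=2: active resources = [], total = 0
  t=3: active resources = [5], total = 5
  t=4: active resources = [5], total = 5
  t=5: active resources = [5], total = 5
  t=6: active resources = [3], total = 3
  t=7: active resources = [6, 3], total = 9
  t=8: active resources = [6, 3, 2, 2], total = 13
  t=9: active resources = [6, 3, 2, 2], total = 13
  t=10: active resources = [6, 2, 2], total = 10
  t=11: active resources = [6, 2, 2], total = 10
  t=12: active resources = [6, 2], total = 8
  t=13: active resources = [2], total = 2
Peak resource demand = 13

13


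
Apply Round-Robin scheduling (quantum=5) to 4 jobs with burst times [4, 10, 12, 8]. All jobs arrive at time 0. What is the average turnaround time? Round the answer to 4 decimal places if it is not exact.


Time quantum = 5
Execution trace:
  J1 runs 4 units, time = 4
  J2 runs 5 units, time = 9
  J3 runs 5 units, time = 14
  J4 runs 5 units, time = 19
  J2 runs 5 units, time = 24
  J3 runs 5 units, time = 29
  J4 runs 3 units, time = 32
  J3 runs 2 units, time = 34
Finish times: [4, 24, 34, 32]
Average turnaround = 94/4 = 23.5

23.5


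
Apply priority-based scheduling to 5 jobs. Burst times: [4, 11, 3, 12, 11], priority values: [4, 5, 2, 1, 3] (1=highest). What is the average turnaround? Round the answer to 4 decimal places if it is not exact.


Sort by priority (ascending = highest first):
Order: [(1, 12), (2, 3), (3, 11), (4, 4), (5, 11)]
Completion times:
  Priority 1, burst=12, C=12
  Priority 2, burst=3, C=15
  Priority 3, burst=11, C=26
  Priority 4, burst=4, C=30
  Priority 5, burst=11, C=41
Average turnaround = 124/5 = 24.8

24.8


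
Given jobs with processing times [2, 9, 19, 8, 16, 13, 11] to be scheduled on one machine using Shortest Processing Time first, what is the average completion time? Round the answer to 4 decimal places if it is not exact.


Sort jobs by processing time (SPT order): [2, 8, 9, 11, 13, 16, 19]
Compute completion times sequentially:
  Job 1: processing = 2, completes at 2
  Job 2: processing = 8, completes at 10
  Job 3: processing = 9, completes at 19
  Job 4: processing = 11, completes at 30
  Job 5: processing = 13, completes at 43
  Job 6: processing = 16, completes at 59
  Job 7: processing = 19, completes at 78
Sum of completion times = 241
Average completion time = 241/7 = 34.4286

34.4286


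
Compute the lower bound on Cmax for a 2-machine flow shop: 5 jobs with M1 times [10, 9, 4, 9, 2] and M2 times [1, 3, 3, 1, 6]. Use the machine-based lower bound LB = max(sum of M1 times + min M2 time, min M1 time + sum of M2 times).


LB1 = sum(M1 times) + min(M2 times) = 34 + 1 = 35
LB2 = min(M1 times) + sum(M2 times) = 2 + 14 = 16
Lower bound = max(LB1, LB2) = max(35, 16) = 35

35


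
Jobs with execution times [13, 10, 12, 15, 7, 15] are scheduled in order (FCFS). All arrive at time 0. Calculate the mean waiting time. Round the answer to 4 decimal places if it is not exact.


FCFS order (as given): [13, 10, 12, 15, 7, 15]
Waiting times:
  Job 1: wait = 0
  Job 2: wait = 13
  Job 3: wait = 23
  Job 4: wait = 35
  Job 5: wait = 50
  Job 6: wait = 57
Sum of waiting times = 178
Average waiting time = 178/6 = 29.6667

29.6667


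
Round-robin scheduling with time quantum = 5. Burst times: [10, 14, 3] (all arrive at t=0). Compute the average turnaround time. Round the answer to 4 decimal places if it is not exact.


Time quantum = 5
Execution trace:
  J1 runs 5 units, time = 5
  J2 runs 5 units, time = 10
  J3 runs 3 units, time = 13
  J1 runs 5 units, time = 18
  J2 runs 5 units, time = 23
  J2 runs 4 units, time = 27
Finish times: [18, 27, 13]
Average turnaround = 58/3 = 19.3333

19.3333


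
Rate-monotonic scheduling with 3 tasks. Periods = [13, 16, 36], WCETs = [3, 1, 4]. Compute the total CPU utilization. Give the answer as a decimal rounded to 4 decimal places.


Compute individual utilizations (exact fractions):
  Task 1: C/T = 3/13 (approx. 0.2308)
  Task 2: C/T = 1/16 (approx. 0.0625)
  Task 3: C/T = 4/36 = 1/9 (approx. 0.1111)
Total utilization U = 3/13 + 1/16 + 1/9 = 757/1872
Rounded to 4 decimal places: U = 0.4044
RM (Liu & Layland) bound for 3 tasks = 0.779763; compare with U = 757/1872 (approx. 0.404380)
U <= bound, so schedulable by RM sufficient condition.

0.4044


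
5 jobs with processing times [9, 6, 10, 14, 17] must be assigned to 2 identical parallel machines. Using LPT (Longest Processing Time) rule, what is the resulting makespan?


Sort jobs in decreasing order (LPT): [17, 14, 10, 9, 6]
Assign each job to the least loaded machine:
  Machine 1: jobs [17, 9], load = 26
  Machine 2: jobs [14, 10, 6], load = 30
Makespan = max load = 30

30


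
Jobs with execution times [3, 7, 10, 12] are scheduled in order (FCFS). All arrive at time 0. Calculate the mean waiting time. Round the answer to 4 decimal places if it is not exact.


FCFS order (as given): [3, 7, 10, 12]
Waiting times:
  Job 1: wait = 0
  Job 2: wait = 3
  Job 3: wait = 10
  Job 4: wait = 20
Sum of waiting times = 33
Average waiting time = 33/4 = 8.25

8.25


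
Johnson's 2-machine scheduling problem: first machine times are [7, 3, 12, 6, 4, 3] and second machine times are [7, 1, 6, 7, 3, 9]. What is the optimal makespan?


Apply Johnson's rule:
  Group 1 (a <= b): [(6, 3, 9), (4, 6, 7), (1, 7, 7)]
  Group 2 (a > b): [(3, 12, 6), (5, 4, 3), (2, 3, 1)]
Optimal job order: [6, 4, 1, 3, 5, 2]
Schedule:
  Job 6: M1 done at 3, M2 done at 12
  Job 4: M1 done at 9, M2 done at 19
  Job 1: M1 done at 16, M2 done at 26
  Job 3: M1 done at 28, M2 done at 34
  Job 5: M1 done at 32, M2 done at 37
  Job 2: M1 done at 35, M2 done at 38
Makespan = 38

38


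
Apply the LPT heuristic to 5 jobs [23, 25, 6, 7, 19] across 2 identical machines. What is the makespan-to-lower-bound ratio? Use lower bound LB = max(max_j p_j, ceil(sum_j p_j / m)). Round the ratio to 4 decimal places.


LPT order: [25, 23, 19, 7, 6]
Machine loads after assignment: [38, 42]
LPT makespan = 42
Lower bound = max(max_job, ceil(total/2)) = max(25, 40) = 40
Ratio = 42 / 40 = 1.05

1.05


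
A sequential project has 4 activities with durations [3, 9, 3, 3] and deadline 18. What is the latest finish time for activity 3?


LF(activity 3) = deadline - sum of successor durations
Successors: activities 4 through 4 with durations [3]
Sum of successor durations = 3
LF = 18 - 3 = 15

15


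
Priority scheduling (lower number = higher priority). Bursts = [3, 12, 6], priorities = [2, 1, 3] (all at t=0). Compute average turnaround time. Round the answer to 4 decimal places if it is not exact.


Sort by priority (ascending = highest first):
Order: [(1, 12), (2, 3), (3, 6)]
Completion times:
  Priority 1, burst=12, C=12
  Priority 2, burst=3, C=15
  Priority 3, burst=6, C=21
Average turnaround = 48/3 = 16.0

16.0


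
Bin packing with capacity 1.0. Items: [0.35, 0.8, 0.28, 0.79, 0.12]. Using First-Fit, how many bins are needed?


Place items sequentially using First-Fit:
  Item 0.35 -> new Bin 1
  Item 0.8 -> new Bin 2
  Item 0.28 -> Bin 1 (now 0.63)
  Item 0.79 -> new Bin 3
  Item 0.12 -> Bin 1 (now 0.75)
Total bins used = 3

3


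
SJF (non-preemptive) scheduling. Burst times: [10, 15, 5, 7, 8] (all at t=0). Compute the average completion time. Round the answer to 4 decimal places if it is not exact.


SJF order (ascending): [5, 7, 8, 10, 15]
Completion times:
  Job 1: burst=5, C=5
  Job 2: burst=7, C=12
  Job 3: burst=8, C=20
  Job 4: burst=10, C=30
  Job 5: burst=15, C=45
Average completion = 112/5 = 22.4

22.4


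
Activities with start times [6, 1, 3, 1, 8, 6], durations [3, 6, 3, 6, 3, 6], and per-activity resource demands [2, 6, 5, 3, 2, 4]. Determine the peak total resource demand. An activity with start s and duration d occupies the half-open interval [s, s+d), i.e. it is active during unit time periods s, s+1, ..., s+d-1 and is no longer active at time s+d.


Each activity i is active on [start_i, start_i + duration_i).
Compute total resource usage per time slot:
  t=0: active resources = [], total = 0
  t=1: active resources = [6, 3], total = 9
  t=2: active resources = [6, 3], total = 9
  t=3: active resources = [6, 5, 3], total = 14
  t=4: active resources = [6, 5, 3], total = 14
  t=5: active resources = [6, 5, 3], total = 14
  t=6: active resources = [2, 6, 3, 4], total = 15
  t=7: active resources = [2, 4], total = 6
  t=8: active resources = [2, 2, 4], total = 8
  t=9: active resources = [2, 4], total = 6
  t=10: active resources = [2, 4], total = 6
  t=11: active resources = [4], total = 4
Peak resource demand = 15

15


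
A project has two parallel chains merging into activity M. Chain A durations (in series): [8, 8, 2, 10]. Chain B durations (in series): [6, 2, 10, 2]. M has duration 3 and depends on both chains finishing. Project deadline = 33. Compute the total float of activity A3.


Forward pass: ES(A3) = sum of predecessors on chain A = 16
EF = ES + duration = 16 + 2 = 18
Backward pass: LF(M) = deadline = 33; LS(M) = 33 - 3 = 30
LF(A3) = LS(M) - sum(successors on chain A) = 30 - 10 = 20
LS = LF - duration = 20 - 2 = 18
Total float = LS - ES = 18 - 16 = 2

2


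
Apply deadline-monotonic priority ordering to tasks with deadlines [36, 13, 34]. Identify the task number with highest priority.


Sort tasks by relative deadline (ascending):
  Task 2: deadline = 13
  Task 3: deadline = 34
  Task 1: deadline = 36
Priority order (highest first): [2, 3, 1]
Highest priority task = 2

2


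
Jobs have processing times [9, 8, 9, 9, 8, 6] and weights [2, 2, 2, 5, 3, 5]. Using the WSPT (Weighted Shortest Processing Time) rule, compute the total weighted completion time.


Compute p/w ratios and sort ascending (WSPT): [(6, 5), (9, 5), (8, 3), (8, 2), (9, 2), (9, 2)]
Compute weighted completion times:
  Job (p=6,w=5): C=6, w*C=5*6=30
  Job (p=9,w=5): C=15, w*C=5*15=75
  Job (p=8,w=3): C=23, w*C=3*23=69
  Job (p=8,w=2): C=31, w*C=2*31=62
  Job (p=9,w=2): C=40, w*C=2*40=80
  Job (p=9,w=2): C=49, w*C=2*49=98
Total weighted completion time = 414

414


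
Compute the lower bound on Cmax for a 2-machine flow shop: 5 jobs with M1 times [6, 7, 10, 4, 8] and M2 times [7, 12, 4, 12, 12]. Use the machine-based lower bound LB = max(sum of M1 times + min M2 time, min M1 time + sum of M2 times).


LB1 = sum(M1 times) + min(M2 times) = 35 + 4 = 39
LB2 = min(M1 times) + sum(M2 times) = 4 + 47 = 51
Lower bound = max(LB1, LB2) = max(39, 51) = 51

51


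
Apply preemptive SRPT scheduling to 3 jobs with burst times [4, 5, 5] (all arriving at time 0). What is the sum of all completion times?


Since all jobs arrive at t=0, SRPT equals SPT ordering.
SPT order: [4, 5, 5]
Completion times:
  Job 1: p=4, C=4
  Job 2: p=5, C=9
  Job 3: p=5, C=14
Total completion time = 4 + 9 + 14 = 27

27


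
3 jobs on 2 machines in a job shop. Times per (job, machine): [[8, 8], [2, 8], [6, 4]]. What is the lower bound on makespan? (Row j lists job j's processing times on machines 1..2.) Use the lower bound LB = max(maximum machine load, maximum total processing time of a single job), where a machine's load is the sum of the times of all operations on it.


Machine loads:
  Machine 1: 8 + 2 + 6 = 16
  Machine 2: 8 + 8 + 4 = 20
Max machine load = 20
Job totals:
  Job 1: 16
  Job 2: 10
  Job 3: 10
Max job total = 16
Lower bound = max(20, 16) = 20

20


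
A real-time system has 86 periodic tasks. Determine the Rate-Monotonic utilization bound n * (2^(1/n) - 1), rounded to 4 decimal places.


Compute 2^(1/86) = 1.0080924190
Subtract 1: 1.0080924190 - 1 = 0.0080924190
Multiply by n: 86 * 0.0080924190 = 0.6959480340
Round to 4 dp: 0.6959

0.6959


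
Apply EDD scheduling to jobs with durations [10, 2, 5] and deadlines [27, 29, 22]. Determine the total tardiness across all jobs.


Sort by due date (EDD order): [(5, 22), (10, 27), (2, 29)]
Compute completion times and tardiness:
  Job 1: p=5, d=22, C=5, tardiness=max(0,5-22)=0
  Job 2: p=10, d=27, C=15, tardiness=max(0,15-27)=0
  Job 3: p=2, d=29, C=17, tardiness=max(0,17-29)=0
Total tardiness = 0

0


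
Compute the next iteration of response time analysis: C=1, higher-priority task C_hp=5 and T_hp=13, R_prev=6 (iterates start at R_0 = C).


R_next = C + ceil(R_prev / T_hp) * C_hp
ceil(6 / 13) = ceil(0.4615) = 1
Interference = 1 * 5 = 5
R_next = 1 + 5 = 6
R_next = R_prev, so the iteration has converged (response time = 6).

6


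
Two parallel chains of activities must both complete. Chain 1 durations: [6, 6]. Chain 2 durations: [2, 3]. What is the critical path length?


Path A total = 6 + 6 = 12
Path B total = 2 + 3 = 5
Critical path = longest path = max(12, 5) = 12

12


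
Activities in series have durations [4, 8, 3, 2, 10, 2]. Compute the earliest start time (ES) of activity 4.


Activity 4 starts after activities 1 through 3 complete.
Predecessor durations: [4, 8, 3]
ES = 4 + 8 + 3 = 15

15


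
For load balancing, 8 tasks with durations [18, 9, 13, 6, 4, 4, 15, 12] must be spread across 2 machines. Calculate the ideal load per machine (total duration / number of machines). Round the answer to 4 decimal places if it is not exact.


Total processing time = 18 + 9 + 13 + 6 + 4 + 4 + 15 + 12 = 81
Number of machines = 2
Ideal balanced load = 81 / 2 = 40.5

40.5


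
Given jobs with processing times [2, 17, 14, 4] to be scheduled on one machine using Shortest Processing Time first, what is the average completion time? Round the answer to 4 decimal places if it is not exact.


Sort jobs by processing time (SPT order): [2, 4, 14, 17]
Compute completion times sequentially:
  Job 1: processing = 2, completes at 2
  Job 2: processing = 4, completes at 6
  Job 3: processing = 14, completes at 20
  Job 4: processing = 17, completes at 37
Sum of completion times = 65
Average completion time = 65/4 = 16.25

16.25


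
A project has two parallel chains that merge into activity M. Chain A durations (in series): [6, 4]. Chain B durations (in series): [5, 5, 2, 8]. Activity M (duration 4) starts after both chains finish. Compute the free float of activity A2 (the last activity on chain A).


ES(A2) = sum of predecessors on chain A = 6
EF(A2) = ES + duration = 6 + 4 = 10
Successor of A2 is M. ES(M) = max(sum(A), sum(B)) = max(10, 20) = 20
Free float = ES(successor) - EF(current) = 20 - 10 = 10

10


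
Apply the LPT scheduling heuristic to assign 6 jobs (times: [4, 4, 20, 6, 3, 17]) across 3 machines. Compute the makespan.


Sort jobs in decreasing order (LPT): [20, 17, 6, 4, 4, 3]
Assign each job to the least loaded machine:
  Machine 1: jobs [20], load = 20
  Machine 2: jobs [17], load = 17
  Machine 3: jobs [6, 4, 4, 3], load = 17
Makespan = max load = 20

20


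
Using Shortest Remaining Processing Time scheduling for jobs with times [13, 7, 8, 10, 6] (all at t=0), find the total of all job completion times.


Since all jobs arrive at t=0, SRPT equals SPT ordering.
SPT order: [6, 7, 8, 10, 13]
Completion times:
  Job 1: p=6, C=6
  Job 2: p=7, C=13
  Job 3: p=8, C=21
  Job 4: p=10, C=31
  Job 5: p=13, C=44
Total completion time = 6 + 13 + 21 + 31 + 44 = 115

115


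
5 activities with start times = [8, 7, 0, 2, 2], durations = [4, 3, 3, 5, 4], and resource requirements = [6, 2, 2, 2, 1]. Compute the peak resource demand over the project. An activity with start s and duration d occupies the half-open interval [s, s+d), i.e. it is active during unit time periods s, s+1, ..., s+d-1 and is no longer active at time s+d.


Each activity i is active on [start_i, start_i + duration_i).
Compute total resource usage per time slot:
  t=0: active resources = [2], total = 2
  t=1: active resources = [2], total = 2
  t=2: active resources = [2, 2, 1], total = 5
  t=3: active resources = [2, 1], total = 3
  t=4: active resources = [2, 1], total = 3
  t=5: active resources = [2, 1], total = 3
  t=6: active resources = [2], total = 2
  t=7: active resources = [2], total = 2
  t=8: active resources = [6, 2], total = 8
  t=9: active resources = [6, 2], total = 8
  t=10: active resources = [6], total = 6
  t=11: active resources = [6], total = 6
Peak resource demand = 8

8


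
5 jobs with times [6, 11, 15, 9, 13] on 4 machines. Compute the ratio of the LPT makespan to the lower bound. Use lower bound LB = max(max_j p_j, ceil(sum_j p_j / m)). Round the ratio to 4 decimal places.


LPT order: [15, 13, 11, 9, 6]
Machine loads after assignment: [15, 13, 11, 15]
LPT makespan = 15
Lower bound = max(max_job, ceil(total/4)) = max(15, 14) = 15
Ratio = 15 / 15 = 1.0

1.0


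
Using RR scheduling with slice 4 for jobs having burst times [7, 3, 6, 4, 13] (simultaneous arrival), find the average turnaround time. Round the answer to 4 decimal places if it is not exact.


Time quantum = 4
Execution trace:
  J1 runs 4 units, time = 4
  J2 runs 3 units, time = 7
  J3 runs 4 units, time = 11
  J4 runs 4 units, time = 15
  J5 runs 4 units, time = 19
  J1 runs 3 units, time = 22
  J3 runs 2 units, time = 24
  J5 runs 4 units, time = 28
  J5 runs 4 units, time = 32
  J5 runs 1 units, time = 33
Finish times: [22, 7, 24, 15, 33]
Average turnaround = 101/5 = 20.2

20.2


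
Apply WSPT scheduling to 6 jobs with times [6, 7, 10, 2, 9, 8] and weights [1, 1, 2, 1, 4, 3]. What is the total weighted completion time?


Compute p/w ratios and sort ascending (WSPT): [(2, 1), (9, 4), (8, 3), (10, 2), (6, 1), (7, 1)]
Compute weighted completion times:
  Job (p=2,w=1): C=2, w*C=1*2=2
  Job (p=9,w=4): C=11, w*C=4*11=44
  Job (p=8,w=3): C=19, w*C=3*19=57
  Job (p=10,w=2): C=29, w*C=2*29=58
  Job (p=6,w=1): C=35, w*C=1*35=35
  Job (p=7,w=1): C=42, w*C=1*42=42
Total weighted completion time = 238

238


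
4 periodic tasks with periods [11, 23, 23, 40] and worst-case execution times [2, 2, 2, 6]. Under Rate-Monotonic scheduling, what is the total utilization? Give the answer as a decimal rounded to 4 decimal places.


Compute individual utilizations (exact fractions):
  Task 1: C/T = 2/11 (approx. 0.1818)
  Task 2: C/T = 2/23 (approx. 0.087)
  Task 3: C/T = 2/23 (approx. 0.087)
  Task 4: C/T = 6/40 = 3/20 (approx. 0.15)
Total utilization U = 2/11 + 2/23 + 2/23 + 3/20 = 2559/5060
Rounded to 4 decimal places: U = 0.5057
RM (Liu & Layland) bound for 4 tasks = 0.756828; compare with U = 2559/5060 (approx. 0.505731)
U <= bound, so schedulable by RM sufficient condition.

0.5057


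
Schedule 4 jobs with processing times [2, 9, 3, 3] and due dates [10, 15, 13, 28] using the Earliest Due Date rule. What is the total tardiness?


Sort by due date (EDD order): [(2, 10), (3, 13), (9, 15), (3, 28)]
Compute completion times and tardiness:
  Job 1: p=2, d=10, C=2, tardiness=max(0,2-10)=0
  Job 2: p=3, d=13, C=5, tardiness=max(0,5-13)=0
  Job 3: p=9, d=15, C=14, tardiness=max(0,14-15)=0
  Job 4: p=3, d=28, C=17, tardiness=max(0,17-28)=0
Total tardiness = 0

0


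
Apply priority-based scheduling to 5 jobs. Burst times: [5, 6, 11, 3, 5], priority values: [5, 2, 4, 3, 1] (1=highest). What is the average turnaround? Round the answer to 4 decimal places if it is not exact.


Sort by priority (ascending = highest first):
Order: [(1, 5), (2, 6), (3, 3), (4, 11), (5, 5)]
Completion times:
  Priority 1, burst=5, C=5
  Priority 2, burst=6, C=11
  Priority 3, burst=3, C=14
  Priority 4, burst=11, C=25
  Priority 5, burst=5, C=30
Average turnaround = 85/5 = 17.0

17.0


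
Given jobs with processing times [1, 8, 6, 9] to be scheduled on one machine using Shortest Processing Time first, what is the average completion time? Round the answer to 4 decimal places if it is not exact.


Sort jobs by processing time (SPT order): [1, 6, 8, 9]
Compute completion times sequentially:
  Job 1: processing = 1, completes at 1
  Job 2: processing = 6, completes at 7
  Job 3: processing = 8, completes at 15
  Job 4: processing = 9, completes at 24
Sum of completion times = 47
Average completion time = 47/4 = 11.75

11.75


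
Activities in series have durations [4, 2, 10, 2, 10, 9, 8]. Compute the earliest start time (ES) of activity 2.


Activity 2 starts after activities 1 through 1 complete.
Predecessor durations: [4]
ES = 4 = 4

4


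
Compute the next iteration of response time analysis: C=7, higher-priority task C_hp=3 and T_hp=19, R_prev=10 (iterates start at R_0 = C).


R_next = C + ceil(R_prev / T_hp) * C_hp
ceil(10 / 19) = ceil(0.5263) = 1
Interference = 1 * 3 = 3
R_next = 7 + 3 = 10
R_next = R_prev, so the iteration has converged (response time = 10).

10


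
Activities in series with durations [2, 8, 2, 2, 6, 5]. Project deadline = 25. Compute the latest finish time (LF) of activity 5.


LF(activity 5) = deadline - sum of successor durations
Successors: activities 6 through 6 with durations [5]
Sum of successor durations = 5
LF = 25 - 5 = 20

20


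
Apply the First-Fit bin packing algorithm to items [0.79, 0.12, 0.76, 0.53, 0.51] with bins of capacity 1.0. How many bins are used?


Place items sequentially using First-Fit:
  Item 0.79 -> new Bin 1
  Item 0.12 -> Bin 1 (now 0.91)
  Item 0.76 -> new Bin 2
  Item 0.53 -> new Bin 3
  Item 0.51 -> new Bin 4
Total bins used = 4

4


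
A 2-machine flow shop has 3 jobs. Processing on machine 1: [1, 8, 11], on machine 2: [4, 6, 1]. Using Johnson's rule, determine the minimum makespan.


Apply Johnson's rule:
  Group 1 (a <= b): [(1, 1, 4)]
  Group 2 (a > b): [(2, 8, 6), (3, 11, 1)]
Optimal job order: [1, 2, 3]
Schedule:
  Job 1: M1 done at 1, M2 done at 5
  Job 2: M1 done at 9, M2 done at 15
  Job 3: M1 done at 20, M2 done at 21
Makespan = 21

21


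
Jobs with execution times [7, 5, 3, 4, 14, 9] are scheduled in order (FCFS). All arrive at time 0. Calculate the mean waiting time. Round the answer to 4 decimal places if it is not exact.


FCFS order (as given): [7, 5, 3, 4, 14, 9]
Waiting times:
  Job 1: wait = 0
  Job 2: wait = 7
  Job 3: wait = 12
  Job 4: wait = 15
  Job 5: wait = 19
  Job 6: wait = 33
Sum of waiting times = 86
Average waiting time = 86/6 = 14.3333

14.3333


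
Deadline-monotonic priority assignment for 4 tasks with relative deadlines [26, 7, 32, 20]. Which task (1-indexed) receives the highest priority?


Sort tasks by relative deadline (ascending):
  Task 2: deadline = 7
  Task 4: deadline = 20
  Task 1: deadline = 26
  Task 3: deadline = 32
Priority order (highest first): [2, 4, 1, 3]
Highest priority task = 2

2


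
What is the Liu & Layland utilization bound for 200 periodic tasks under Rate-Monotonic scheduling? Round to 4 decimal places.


Compute 2^(1/200) = 1.0034717485
Subtract 1: 1.0034717485 - 1 = 0.0034717485
Multiply by n: 200 * 0.0034717485 = 0.6943497000
Round to 4 dp: 0.6943

0.6943


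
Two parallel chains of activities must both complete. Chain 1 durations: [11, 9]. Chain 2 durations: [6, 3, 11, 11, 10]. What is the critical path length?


Path A total = 11 + 9 = 20
Path B total = 6 + 3 + 11 + 11 + 10 = 41
Critical path = longest path = max(20, 41) = 41

41


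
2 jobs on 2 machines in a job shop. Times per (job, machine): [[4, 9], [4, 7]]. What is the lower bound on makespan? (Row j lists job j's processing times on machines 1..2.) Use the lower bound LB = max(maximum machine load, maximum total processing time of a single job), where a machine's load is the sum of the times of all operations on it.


Machine loads:
  Machine 1: 4 + 4 = 8
  Machine 2: 9 + 7 = 16
Max machine load = 16
Job totals:
  Job 1: 13
  Job 2: 11
Max job total = 13
Lower bound = max(16, 13) = 16

16


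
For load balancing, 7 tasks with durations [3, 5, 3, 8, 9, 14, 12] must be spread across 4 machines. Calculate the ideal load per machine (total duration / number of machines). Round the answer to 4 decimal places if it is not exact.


Total processing time = 3 + 5 + 3 + 8 + 9 + 14 + 12 = 54
Number of machines = 4
Ideal balanced load = 54 / 4 = 13.5

13.5


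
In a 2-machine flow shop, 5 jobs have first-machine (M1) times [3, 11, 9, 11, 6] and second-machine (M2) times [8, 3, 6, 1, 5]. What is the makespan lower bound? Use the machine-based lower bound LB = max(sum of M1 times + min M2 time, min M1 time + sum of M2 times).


LB1 = sum(M1 times) + min(M2 times) = 40 + 1 = 41
LB2 = min(M1 times) + sum(M2 times) = 3 + 23 = 26
Lower bound = max(LB1, LB2) = max(41, 26) = 41

41


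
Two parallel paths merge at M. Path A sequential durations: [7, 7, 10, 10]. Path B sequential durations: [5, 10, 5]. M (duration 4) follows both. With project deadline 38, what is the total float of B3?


Forward pass: ES(B3) = sum of predecessors on chain B = 15
EF = ES + duration = 15 + 5 = 20
Backward pass: LF(M) = deadline = 38; LS(M) = 38 - 4 = 34
LF(B3) = LS(M) - sum(successors on chain B) = 34 - 0 = 34
LS = LF - duration = 34 - 5 = 29
Total float = LS - ES = 29 - 15 = 14

14


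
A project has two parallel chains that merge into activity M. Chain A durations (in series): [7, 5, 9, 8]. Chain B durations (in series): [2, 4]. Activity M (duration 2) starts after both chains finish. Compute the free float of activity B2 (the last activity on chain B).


ES(B2) = sum of predecessors on chain B = 2
EF(B2) = ES + duration = 2 + 4 = 6
Successor of B2 is M. ES(M) = max(sum(A), sum(B)) = max(29, 6) = 29
Free float = ES(successor) - EF(current) = 29 - 6 = 23

23


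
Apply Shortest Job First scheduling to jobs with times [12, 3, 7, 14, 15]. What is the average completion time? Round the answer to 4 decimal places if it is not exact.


SJF order (ascending): [3, 7, 12, 14, 15]
Completion times:
  Job 1: burst=3, C=3
  Job 2: burst=7, C=10
  Job 3: burst=12, C=22
  Job 4: burst=14, C=36
  Job 5: burst=15, C=51
Average completion = 122/5 = 24.4

24.4


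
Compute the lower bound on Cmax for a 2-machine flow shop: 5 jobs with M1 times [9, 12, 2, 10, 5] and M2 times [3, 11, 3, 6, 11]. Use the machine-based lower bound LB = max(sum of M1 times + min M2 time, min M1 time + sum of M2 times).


LB1 = sum(M1 times) + min(M2 times) = 38 + 3 = 41
LB2 = min(M1 times) + sum(M2 times) = 2 + 34 = 36
Lower bound = max(LB1, LB2) = max(41, 36) = 41

41


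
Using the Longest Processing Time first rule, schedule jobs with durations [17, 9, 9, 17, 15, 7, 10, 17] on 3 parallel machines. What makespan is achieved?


Sort jobs in decreasing order (LPT): [17, 17, 17, 15, 10, 9, 9, 7]
Assign each job to the least loaded machine:
  Machine 1: jobs [17, 15], load = 32
  Machine 2: jobs [17, 10, 7], load = 34
  Machine 3: jobs [17, 9, 9], load = 35
Makespan = max load = 35

35


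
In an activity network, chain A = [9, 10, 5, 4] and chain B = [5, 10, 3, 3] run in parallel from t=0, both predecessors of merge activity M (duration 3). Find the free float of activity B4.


ES(B4) = sum of predecessors on chain B = 18
EF(B4) = ES + duration = 18 + 3 = 21
Successor of B4 is M. ES(M) = max(sum(A), sum(B)) = max(28, 21) = 28
Free float = ES(successor) - EF(current) = 28 - 21 = 7

7


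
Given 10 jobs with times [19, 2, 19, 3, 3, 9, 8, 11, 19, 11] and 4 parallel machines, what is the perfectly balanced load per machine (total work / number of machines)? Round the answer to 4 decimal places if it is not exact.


Total processing time = 19 + 2 + 19 + 3 + 3 + 9 + 8 + 11 + 19 + 11 = 104
Number of machines = 4
Ideal balanced load = 104 / 4 = 26.0

26.0
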